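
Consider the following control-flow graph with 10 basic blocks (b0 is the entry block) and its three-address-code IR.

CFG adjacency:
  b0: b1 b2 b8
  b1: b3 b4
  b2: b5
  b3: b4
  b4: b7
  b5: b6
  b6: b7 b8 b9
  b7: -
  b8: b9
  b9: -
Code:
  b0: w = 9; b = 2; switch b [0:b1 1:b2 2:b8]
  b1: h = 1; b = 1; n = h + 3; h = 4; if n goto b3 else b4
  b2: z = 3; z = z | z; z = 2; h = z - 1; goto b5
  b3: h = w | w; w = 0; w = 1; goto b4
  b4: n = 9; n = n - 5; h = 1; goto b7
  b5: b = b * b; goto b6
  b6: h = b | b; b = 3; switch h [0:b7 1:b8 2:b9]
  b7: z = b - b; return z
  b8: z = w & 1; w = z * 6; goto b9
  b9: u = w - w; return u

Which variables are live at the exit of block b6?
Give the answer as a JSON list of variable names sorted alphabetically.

Block summaries:
  b0: def={b,w} ue=∅
  b1: def={b,h,n} ue=∅
  b2: def={h,z} ue=∅
  b3: def={h,w} ue={w}
  b4: def={h,n} ue=∅
  b5: def={b} ue={b}
  b6: def={b,h} ue={b}
  b7: def={z} ue={b}
  b8: def={w,z} ue={w}
  b9: def={u} ue={w}

Liveness:
  b0: in=∅ out={b,w}
  b1: in={w} out={b,w}
  b2: in={b,w} out={b,w}
  b3: in={b,w} out={b}
  b4: in={b} out={b}
  b5: in={b,w} out={b,w}
  b6: in={b,w} out={b,w}
  b7: in={b} out=∅
  b8: in={w} out={w}
  b9: in={w} out=∅

live-out(b6) = ["b", "w"]

Answer: ["b", "w"]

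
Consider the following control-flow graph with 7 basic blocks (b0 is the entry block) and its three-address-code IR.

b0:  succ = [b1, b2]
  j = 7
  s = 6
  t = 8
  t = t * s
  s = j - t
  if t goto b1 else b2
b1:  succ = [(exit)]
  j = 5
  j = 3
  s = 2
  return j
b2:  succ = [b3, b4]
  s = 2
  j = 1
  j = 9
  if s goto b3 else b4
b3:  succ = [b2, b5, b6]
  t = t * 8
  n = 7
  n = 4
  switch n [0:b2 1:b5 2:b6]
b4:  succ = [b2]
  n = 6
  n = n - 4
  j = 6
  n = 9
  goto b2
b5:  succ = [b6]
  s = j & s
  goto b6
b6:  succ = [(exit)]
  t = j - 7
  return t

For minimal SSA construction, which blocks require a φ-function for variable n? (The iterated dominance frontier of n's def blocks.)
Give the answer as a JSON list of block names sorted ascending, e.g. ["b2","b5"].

Answer: ["b2"]

Working:
idom tree: b1←b0 b2←b0 b3←b2 b4←b2 b5←b3 b6←b3
Dom∩ at merges:
  b2: preds {b0,b3,b4}: {b0} ∩ {b0,b2,b3} ∩ {b0,b2,b4} = {b0}; idom=b0
  b6: preds {b3,b5}: {b0,b2,b3} ∩ {b0,b2,b3,b5} = {b0,b2,b3}; idom=b3

DF walk-up:
  join b2 pred b0: · stop@b0
  join b2 pred b3: b3→b2 stop@b0
  join b2 pred b4: b4→b2 stop@b0
  join b6 pred b3: · stop@b3
  join b6 pred b5: b5 stop@b3
  DF(b0)=∅
  DF(b1)=∅
  DF(b2)={b2}
  DF(b3)={b2}
  DF(b4)={b2}
  DF(b5)={b6}
  DF(b6)=∅

φ for n: defs {b3,b4}
  DF⁺ = {b2}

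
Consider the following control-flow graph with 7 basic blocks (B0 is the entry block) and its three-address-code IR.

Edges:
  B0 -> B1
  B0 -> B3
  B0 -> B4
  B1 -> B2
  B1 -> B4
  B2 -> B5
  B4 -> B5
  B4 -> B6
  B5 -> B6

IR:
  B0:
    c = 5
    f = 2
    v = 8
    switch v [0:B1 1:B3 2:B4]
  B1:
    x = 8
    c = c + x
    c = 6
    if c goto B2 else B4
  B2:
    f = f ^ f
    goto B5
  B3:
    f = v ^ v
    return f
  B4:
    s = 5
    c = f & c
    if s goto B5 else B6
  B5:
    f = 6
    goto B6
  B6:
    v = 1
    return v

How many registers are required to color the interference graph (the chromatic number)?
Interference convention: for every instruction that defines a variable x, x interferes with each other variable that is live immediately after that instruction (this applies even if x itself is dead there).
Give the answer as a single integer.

Answer: 3

Derivation:
def/use:
  B0: def={c,f,v} ue=∅
  B1: def={c,x} ue={c}
  B2: def={f} ue={f}
  B3: def={f} ue={v}
  B4: def={c,s} ue={c,f}
  B5: def={f} ue=∅
  B6: def={v} ue=∅

Backward fixpoint:
  B0 li=∅ lo={c,f,v}
  B1 li={c,f} lo={c,f}
  B2 li={f} lo=∅
  B3 li={v} lo=∅
  B4 li={c,f} lo=∅
  B5 li=∅ lo=∅
  B6 li=∅ lo=∅

Interfere edges:
  c — {f,s,v,x}
  f — {c,s,v,x}
  s — {c,f}
  v — {c,f}
  x — {c,f}

Chromatic number:
  {c,f,s} pairwise interfere (3-clique) ⇒ χ ≥ 3
  3-colouring: r0={c}  r1={f}  r2={s,v,x}
  χ = 3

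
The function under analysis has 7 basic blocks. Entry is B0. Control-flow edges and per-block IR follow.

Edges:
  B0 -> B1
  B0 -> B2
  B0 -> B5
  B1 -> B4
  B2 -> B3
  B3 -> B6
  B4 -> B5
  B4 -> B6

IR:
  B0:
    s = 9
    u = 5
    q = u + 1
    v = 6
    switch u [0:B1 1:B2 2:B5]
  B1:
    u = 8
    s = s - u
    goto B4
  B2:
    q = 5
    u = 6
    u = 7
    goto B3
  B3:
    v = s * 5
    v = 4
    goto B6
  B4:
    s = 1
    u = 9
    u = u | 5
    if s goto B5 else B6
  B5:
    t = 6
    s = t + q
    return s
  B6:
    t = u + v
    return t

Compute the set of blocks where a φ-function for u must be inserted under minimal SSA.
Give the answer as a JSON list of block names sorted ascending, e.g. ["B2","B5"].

idom tree: B1←B0 B2←B0 B3←B2 B4←B1 B5←B0 B6←B0
Dom at joins:
  B5: preds {B0,B4}: {B0} ∩ {B0,B1,B4} = {B0}; idom=B0
  B6: preds {B3,B4}: {B0,B2,B3} ∩ {B0,B1,B4} = {B0}; idom=B0

DF derivation:
  B5←B0: walk · to B0
  B5←B4: walk B4→B1 to B0
  B6←B3: walk B3→B2 to B0
  B6←B4: walk B4→B1 to B0
  B0: DF=∅
  B1: DF={B5,B6}
  B2: DF={B6}
  B3: DF={B6}
  B4: DF={B5,B6}
  B5: DF=∅
  B6: DF=∅

φ for u: defs {B0,B1,B2,B4}
  DF⁺ = {B5,B6}

Answer: ["B5", "B6"]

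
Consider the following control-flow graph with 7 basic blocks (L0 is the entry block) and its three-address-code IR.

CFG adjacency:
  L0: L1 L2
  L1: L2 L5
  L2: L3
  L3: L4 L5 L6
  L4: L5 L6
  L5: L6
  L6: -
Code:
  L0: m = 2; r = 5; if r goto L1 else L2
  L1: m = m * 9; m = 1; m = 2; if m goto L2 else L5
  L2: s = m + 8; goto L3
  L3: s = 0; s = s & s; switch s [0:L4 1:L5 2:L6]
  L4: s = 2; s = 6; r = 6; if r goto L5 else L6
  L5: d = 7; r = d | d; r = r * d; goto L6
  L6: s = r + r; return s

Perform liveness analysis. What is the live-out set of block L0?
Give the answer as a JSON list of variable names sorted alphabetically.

Answer: ["m", "r"]

Working:
Block summaries:
  L0: def={m,r} ue=∅
  L1: def={m} ue={m}
  L2: def={s} ue={m}
  L3: def={s} ue=∅
  L4: def={r,s} ue=∅
  L5: def={d,r} ue=∅
  L6: def={s} ue={r}

Live sets:
  live L0: ∅→{m,r}
  live L1: {m,r}→{m,r}
  live L2: {m,r}→{r}
  live L3: {r}→{r}
  live L4: ∅→{r}
  live L5: ∅→{r}
  live L6: {r}→∅

live-out(L0) = ["m", "r"]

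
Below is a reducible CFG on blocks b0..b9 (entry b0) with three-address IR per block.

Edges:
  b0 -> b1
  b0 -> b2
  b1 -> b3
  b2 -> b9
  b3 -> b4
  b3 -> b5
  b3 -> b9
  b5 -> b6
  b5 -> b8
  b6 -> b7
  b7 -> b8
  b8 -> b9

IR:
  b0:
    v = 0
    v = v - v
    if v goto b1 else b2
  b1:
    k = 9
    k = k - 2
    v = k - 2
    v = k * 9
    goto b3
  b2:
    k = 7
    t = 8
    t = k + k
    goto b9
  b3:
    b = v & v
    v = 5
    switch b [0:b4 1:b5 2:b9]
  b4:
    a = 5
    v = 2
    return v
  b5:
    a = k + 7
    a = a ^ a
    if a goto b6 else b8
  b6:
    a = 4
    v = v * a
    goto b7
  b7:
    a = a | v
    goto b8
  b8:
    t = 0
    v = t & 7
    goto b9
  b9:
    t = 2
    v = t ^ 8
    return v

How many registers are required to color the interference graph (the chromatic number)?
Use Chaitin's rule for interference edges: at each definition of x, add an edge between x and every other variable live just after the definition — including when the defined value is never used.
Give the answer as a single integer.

Block summaries:
  b0: {v} / ∅
  b1: {k,v} / ∅
  b2: {k,t} / ∅
  b3: {b,v} / {v}
  b4: {a,v} / ∅
  b5: {a} / {k}
  b6: {a,v} / {v}
  b7: {a} / {a,v}
  b8: {t,v} / ∅
  b9: {t,v} / ∅

Live sets:
  b0 li=∅ lo=∅
  b1 li=∅ lo={k,v}
  b2 li=∅ lo=∅
  b3 li={k,v} lo={k,v}
  b4 li=∅ lo=∅
  b5 li={k,v} lo={v}
  b6 li={v} lo={a,v}
  b7 li={a,v} lo=∅
  b8 li=∅ lo=∅
  b9 li=∅ lo=∅

Interference:
  a — {v}
  b — {k,v}
  k — {b,t,v}
  t — {k}
  v — {a,b,k}

Chromatic number:
  {b,k,v} pairwise interfere (3-clique) ⇒ χ ≥ 3
  assign a→c0 b→c2 k→c0 t→c1 v→c1 — no edge inside a register ⇒ χ ≤ 3
  χ = 3

Answer: 3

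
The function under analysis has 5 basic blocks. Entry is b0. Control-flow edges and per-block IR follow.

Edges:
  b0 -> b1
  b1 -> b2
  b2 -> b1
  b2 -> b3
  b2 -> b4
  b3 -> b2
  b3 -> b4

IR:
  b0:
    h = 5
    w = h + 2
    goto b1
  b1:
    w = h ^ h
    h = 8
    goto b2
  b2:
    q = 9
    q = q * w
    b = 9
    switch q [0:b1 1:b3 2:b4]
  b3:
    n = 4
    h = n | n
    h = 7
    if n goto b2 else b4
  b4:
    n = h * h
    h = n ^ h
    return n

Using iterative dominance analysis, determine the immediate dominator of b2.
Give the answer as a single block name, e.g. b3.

Answer: b1

Derivation:
idom tree: b1←b0 b2←b1 b3←b2 b4←b2
Dom∩ at merges:
  b1: preds {b0,b2}: {b0} ∩ {b0,b1,b2} = {b0}; idom=b0
  b2: preds {b1,b3}: {b0,b1} ∩ {b0,b1,b2,b3} = {b0,b1}; idom=b1
  b4: preds {b2,b3}: {b0,b1,b2} ∩ {b0,b1,b2,b3} = {b0,b1,b2}; idom=b2

idom(b2) = b1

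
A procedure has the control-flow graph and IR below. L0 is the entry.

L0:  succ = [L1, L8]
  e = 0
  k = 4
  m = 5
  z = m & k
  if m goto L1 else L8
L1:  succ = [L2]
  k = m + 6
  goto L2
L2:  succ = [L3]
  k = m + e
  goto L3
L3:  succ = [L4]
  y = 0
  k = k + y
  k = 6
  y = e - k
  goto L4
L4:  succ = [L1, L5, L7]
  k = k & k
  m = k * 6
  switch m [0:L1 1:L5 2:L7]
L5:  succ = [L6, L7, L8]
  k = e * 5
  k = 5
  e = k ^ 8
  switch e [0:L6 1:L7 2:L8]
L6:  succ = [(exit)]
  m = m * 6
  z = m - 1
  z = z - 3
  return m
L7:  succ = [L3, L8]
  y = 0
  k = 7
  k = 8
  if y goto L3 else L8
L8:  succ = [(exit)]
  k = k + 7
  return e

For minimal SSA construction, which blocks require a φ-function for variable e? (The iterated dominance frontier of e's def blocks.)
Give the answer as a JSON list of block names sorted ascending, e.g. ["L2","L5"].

idom tree: L1←L0 L2←L1 L3←L2 L4←L3 L5←L4 L6←L5 L7←L4 L8←L0
Dom∩ at merges:
  L1: preds {L0,L4}: {L0} ∩ {L0,L1,L2,L3,L4} = {L0}; idom=L0
  L3: preds {L2,L7}: {L0,L1,L2} ∩ {L0,L1,L2,L3,L4,L7} = {L0,L1,L2}; idom=L2
  L7: preds {L4,L5}: {L0,L1,L2,L3,L4} ∩ {L0,L1,L2,L3,L4,L5} = {L0,L1,L2,L3,L4}; idom=L4
  L8: preds {L0,L5,L7}: {L0} ∩ {L0,L1,L2,L3,L4,L5} ∩ {L0,L1,L2,L3,L4,L7} = {L0}; idom=L0

DF derivation:
  L1←L0: walk · to L0
  L1←L4: walk L4→L3→L2→L1 to L0
  L3←L2: walk · to L2
  L3←L7: walk L7→L4→L3 to L2
  L7←L4: walk · to L4
  L7←L5: walk L5 to L4
  L8←L0: walk · to L0
  L8←L5: walk L5→L4→L3→L2→L1 to L0
  L8←L7: walk L7→L4→L3→L2→L1 to L0
  DF(L0)=∅
  DF(L1)={L1,L8}
  DF(L2)={L1,L8}
  DF(L3)={L1,L3,L8}
  DF(L4)={L1,L3,L8}
  DF(L5)={L7,L8}
  DF(L6)=∅
  DF(L7)={L3,L8}
  DF(L8)=∅

φ for e: defs {L0,L5}
  DF⁺ = {L1,L3,L7,L8}

Answer: ["L1", "L3", "L7", "L8"]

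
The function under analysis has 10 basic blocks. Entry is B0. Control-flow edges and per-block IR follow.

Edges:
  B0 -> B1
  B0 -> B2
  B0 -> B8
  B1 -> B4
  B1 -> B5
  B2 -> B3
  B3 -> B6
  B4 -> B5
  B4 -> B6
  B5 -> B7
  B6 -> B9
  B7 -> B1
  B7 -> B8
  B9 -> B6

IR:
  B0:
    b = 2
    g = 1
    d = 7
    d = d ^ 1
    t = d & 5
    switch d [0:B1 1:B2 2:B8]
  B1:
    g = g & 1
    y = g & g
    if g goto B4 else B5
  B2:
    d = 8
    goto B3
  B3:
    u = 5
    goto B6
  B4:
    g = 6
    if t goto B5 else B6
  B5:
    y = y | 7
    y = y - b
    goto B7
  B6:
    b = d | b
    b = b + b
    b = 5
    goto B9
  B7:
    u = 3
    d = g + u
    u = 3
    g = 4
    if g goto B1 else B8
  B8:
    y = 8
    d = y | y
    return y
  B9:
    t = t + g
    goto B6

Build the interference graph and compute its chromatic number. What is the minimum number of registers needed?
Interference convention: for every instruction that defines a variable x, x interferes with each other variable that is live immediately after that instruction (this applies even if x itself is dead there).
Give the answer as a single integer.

Block summaries:
  B0: def={b,d,g,t} ue=∅
  B1: def={g,y} ue={g}
  B2: def={d} ue=∅
  B3: def={u} ue=∅
  B4: def={g} ue={t}
  B5: def={y} ue={b,y}
  B6: def={b} ue={b,d}
  B7: def={d,g,u} ue={g}
  B8: def={d,y} ue=∅
  B9: def={t} ue={g,t}

Backward fixpoint:
  B0 li=∅ lo={b,d,g,t}
  B1 li={b,d,g,t} lo={b,d,g,t,y}
  B2 li={b,g,t} lo={b,d,g,t}
  B3 li={b,d,g,t} lo={b,d,g,t}
  B4 li={b,d,t,y} lo={b,d,g,t,y}
  B5 li={b,g,t,y} lo={b,g,t}
  B6 li={b,d,g,t} lo={b,d,g,t}
  B7 li={b,g,t} lo={b,d,g,t}
  B8 li=∅ lo=∅
  B9 li={b,d,g,t} lo={b,d,g,t}

Conflict graph:
  b — {d,g,t,u,y}
  d — {b,g,t,u,y}
  g — {b,d,t,u,y}
  t — {b,d,g,u,y}
  u — {b,d,g,t}
  y — {b,d,g,t}

Registers:
  lower bound: {b,d,g,t,u} mutually conflict ⇒ χ ≥ 5
  5-colouring: r0={b}  r1={d}  r2={g}  r3={t}  r4={u,y}
  χ = 5

Answer: 5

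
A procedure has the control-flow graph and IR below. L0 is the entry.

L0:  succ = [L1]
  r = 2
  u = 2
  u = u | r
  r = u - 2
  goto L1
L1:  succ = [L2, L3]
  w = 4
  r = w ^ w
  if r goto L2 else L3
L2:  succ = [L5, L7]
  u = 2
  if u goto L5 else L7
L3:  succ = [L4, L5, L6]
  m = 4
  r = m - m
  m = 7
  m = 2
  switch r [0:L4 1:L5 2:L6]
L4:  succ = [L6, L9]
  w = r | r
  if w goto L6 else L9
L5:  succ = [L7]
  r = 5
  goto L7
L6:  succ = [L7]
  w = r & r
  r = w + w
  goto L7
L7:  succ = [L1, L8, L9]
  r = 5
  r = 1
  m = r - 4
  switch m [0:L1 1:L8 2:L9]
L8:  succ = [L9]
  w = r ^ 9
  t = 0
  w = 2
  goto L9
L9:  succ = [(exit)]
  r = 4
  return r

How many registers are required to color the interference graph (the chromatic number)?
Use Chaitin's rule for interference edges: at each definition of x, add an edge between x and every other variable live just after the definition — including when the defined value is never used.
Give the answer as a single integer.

Answer: 2

Analysis:
Block summaries:
  L0: {r,u} / ∅
  L1: {r,w} / ∅
  L2: {u} / ∅
  L3: {m,r} / ∅
  L4: {w} / {r}
  L5: {r} / ∅
  L6: {r,w} / {r}
  L7: {m,r} / ∅
  L8: {t,w} / {r}
  L9: {r} / ∅

Backward fixpoint:
  live L0: ∅→∅
  live L1: ∅→∅
  live L2: ∅→∅
  live L3: ∅→{r}
  live L4: {r}→{r}
  live L5: ∅→∅
  live L6: {r}→∅
  live L7: ∅→{r}
  live L8: {r}→∅
  live L9: ∅→∅

Conflict graph:
  m↔{r}
  r↔{m,u,w}
  t↔∅
  u↔{r}
  w↔{r}

Chromatic number:
  lower bound: {m,r} mutually conflict ⇒ χ ≥ 2
  assign m→R1 r→R0 t→R0 u→R1 w→R1 — no edge inside a register ⇒ χ ≤ 2
  χ = 2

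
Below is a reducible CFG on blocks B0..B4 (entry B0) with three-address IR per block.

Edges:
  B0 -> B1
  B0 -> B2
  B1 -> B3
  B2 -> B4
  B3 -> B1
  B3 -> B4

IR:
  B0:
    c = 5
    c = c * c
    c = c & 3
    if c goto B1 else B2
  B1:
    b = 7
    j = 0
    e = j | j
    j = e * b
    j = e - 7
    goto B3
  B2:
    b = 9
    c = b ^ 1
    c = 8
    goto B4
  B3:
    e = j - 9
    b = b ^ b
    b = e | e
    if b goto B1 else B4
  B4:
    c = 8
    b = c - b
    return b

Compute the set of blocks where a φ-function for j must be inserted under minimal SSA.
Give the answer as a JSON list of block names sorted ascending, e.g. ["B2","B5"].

Answer: ["B1", "B4"]

Analysis:
idom tree: B1←B0 B2←B0 B3←B1 B4←B0
Dom at joins:
  B1: preds {B0,B3}: {B0} ∩ {B0,B1,B3} = {B0}; idom=B0
  B4: preds {B2,B3}: {B0,B2} ∩ {B0,B1,B3} = {B0}; idom=B0

DF derivation:
  join B1 pred B0: · stop@B0
  join B1 pred B3: B3→B1 stop@B0
  join B4 pred B2: B2 stop@B0
  join B4 pred B3: B3→B1 stop@B0
  B0: DF=∅
  B1: DF={B1,B4}
  B2: DF={B4}
  B3: DF={B1,B4}
  B4: DF=∅

φ for j: defs {B1}
  DF⁺ = {B1,B4}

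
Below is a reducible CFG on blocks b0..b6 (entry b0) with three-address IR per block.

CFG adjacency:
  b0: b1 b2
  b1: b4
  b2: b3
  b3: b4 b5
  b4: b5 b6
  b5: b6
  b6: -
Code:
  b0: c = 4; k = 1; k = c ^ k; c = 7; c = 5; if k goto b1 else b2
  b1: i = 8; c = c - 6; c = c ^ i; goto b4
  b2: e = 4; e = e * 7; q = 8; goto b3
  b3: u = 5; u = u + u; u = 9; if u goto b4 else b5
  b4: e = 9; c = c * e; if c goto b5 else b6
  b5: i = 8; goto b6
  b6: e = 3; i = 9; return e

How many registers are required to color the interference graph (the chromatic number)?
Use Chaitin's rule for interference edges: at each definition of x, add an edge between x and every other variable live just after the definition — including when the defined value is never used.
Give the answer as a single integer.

Answer: 3

Analysis:
def/use:
  b0 def {c,k} use ∅
  b1 def {c,i} use {c}
  b2 def {e,q} use ∅
  b3 def {u} use ∅
  b4 def {c,e} use {c}
  b5 def {i} use ∅
  b6 def {e,i} use ∅

Live sets:
  live b0: ∅→{c}
  live b1: {c}→{c}
  live b2: {c}→{c}
  live b3: {c}→{c}
  live b4: {c}→∅
  live b5: ∅→∅
  live b6: ∅→∅

Interference:
  c↔{e,i,k,q,u}
  e↔{c,i}
  i↔{c,e}
  k↔{c}
  q↔{c}
  u↔{c}

Colouring:
  lower bound: {c,e,i} mutually conflict ⇒ χ ≥ 3
  assign c→r0 e→r1 i→r2 k→r1 q→r1 u→r1 — no edge inside a register ⇒ χ ≤ 3
  χ = 3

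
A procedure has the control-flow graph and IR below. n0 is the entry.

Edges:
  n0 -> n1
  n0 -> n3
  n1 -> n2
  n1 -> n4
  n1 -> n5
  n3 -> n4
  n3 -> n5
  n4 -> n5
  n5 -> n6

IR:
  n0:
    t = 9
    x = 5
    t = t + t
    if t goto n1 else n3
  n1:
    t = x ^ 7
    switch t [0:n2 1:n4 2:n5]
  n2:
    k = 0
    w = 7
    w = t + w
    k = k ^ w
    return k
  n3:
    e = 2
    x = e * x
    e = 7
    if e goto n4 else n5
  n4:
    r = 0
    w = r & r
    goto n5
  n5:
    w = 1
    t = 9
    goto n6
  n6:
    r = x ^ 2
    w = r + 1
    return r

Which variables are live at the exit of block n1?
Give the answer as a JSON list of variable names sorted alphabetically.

def/use:
  n0: {t,x} / ∅
  n1: {t} / {x}
  n2: {k,w} / {t}
  n3: {e,x} / {x}
  n4: {r,w} / ∅
  n5: {t,w} / ∅
  n6: {r,w} / {x}

Backward fixpoint:
  n0 li=∅ lo={x}
  n1 li={x} lo={t,x}
  n2 li={t} lo=∅
  n3 li={x} lo={x}
  n4 li={x} lo={x}
  n5 li={x} lo={x}
  n6 li={x} lo=∅

live-out(n1) = ["t", "x"]

Answer: ["t", "x"]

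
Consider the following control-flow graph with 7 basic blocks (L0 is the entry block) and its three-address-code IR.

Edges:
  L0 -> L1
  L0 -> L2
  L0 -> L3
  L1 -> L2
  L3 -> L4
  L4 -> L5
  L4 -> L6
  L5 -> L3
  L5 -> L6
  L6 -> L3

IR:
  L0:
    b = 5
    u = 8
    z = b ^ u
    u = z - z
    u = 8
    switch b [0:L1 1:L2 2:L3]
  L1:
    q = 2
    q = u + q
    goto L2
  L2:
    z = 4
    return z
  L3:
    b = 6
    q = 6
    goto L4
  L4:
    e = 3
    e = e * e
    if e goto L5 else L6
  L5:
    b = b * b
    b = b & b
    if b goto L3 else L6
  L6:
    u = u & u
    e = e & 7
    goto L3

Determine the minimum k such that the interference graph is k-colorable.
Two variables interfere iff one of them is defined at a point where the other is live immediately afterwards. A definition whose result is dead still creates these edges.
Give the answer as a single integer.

Per-block:
  L0: def={b,u,z} ue=∅
  L1: def={q} ue={u}
  L2: def={z} ue=∅
  L3: def={b,q} ue=∅
  L4: def={e} ue=∅
  L5: def={b} ue={b}
  L6: def={e,u} ue={e,u}

Backward fixpoint:
  live L0: ∅→{u}
  live L1: {u}→∅
  live L2: ∅→∅
  live L3: {u}→{b,u}
  live L4: {b,u}→{b,e,u}
  live L5: {b,e,u}→{e,u}
  live L6: {e,u}→{u}

Interfere edges:
  b: {e,q,u,z}
  e: {b,u}
  q: {b,u}
  u: {b,e,q}
  z: {b}

Colouring:
  lower bound: {b,e,u} mutually conflict ⇒ χ ≥ 3
  assign b→c0 e→c2 q→c2 u→c1 z→c1 — no edge inside a register ⇒ χ ≤ 3
  χ = 3

Answer: 3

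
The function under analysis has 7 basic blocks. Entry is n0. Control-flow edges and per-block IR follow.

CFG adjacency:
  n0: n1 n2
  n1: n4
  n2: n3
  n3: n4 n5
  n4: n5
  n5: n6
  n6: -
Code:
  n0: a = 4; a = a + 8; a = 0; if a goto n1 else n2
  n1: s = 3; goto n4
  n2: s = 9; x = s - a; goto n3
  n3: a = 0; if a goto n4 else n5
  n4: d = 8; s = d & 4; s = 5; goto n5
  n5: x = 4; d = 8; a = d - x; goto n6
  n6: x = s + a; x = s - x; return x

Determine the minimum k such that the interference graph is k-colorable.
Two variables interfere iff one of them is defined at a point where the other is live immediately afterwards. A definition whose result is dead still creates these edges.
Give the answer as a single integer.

Answer: 3

Derivation:
Per-block:
  n0: {a} / ∅
  n1: {s} / ∅
  n2: {s,x} / {a}
  n3: {a} / ∅
  n4: {d,s} / ∅
  n5: {a,d,x} / ∅
  n6: {x} / {a,s}

Liveness:
  n0: in=∅ out={a}
  n1: in=∅ out=∅
  n2: in={a} out={s}
  n3: in={s} out={s}
  n4: in=∅ out={s}
  n5: in={s} out={a,s}
  n6: in={a,s} out=∅

Conflict graph:
  a — {s}
  d — {s,x}
  s — {a,d,x}
  x — {d,s}

Registers:
  {d,s,x} pairwise interfere (3-clique) ⇒ χ ≥ 3
  3-colouring: r0={s}  r1={a,d}  r2={x}
  χ = 3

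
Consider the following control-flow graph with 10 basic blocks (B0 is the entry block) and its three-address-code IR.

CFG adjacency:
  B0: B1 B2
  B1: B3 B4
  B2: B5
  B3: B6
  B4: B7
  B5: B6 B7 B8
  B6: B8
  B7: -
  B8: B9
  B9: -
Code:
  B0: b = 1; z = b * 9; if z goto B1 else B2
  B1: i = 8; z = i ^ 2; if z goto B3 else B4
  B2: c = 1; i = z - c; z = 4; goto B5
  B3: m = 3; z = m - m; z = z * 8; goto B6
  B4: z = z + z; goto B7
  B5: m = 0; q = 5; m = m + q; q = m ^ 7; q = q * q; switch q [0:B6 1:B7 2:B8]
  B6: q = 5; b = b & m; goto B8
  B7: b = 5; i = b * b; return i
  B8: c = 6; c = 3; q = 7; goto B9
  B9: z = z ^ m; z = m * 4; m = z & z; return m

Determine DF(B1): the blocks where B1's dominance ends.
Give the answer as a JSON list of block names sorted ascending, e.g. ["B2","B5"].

idom tree: B1←B0 B2←B0 B3←B1 B4←B1 B5←B2 B6←B0 B7←B0 B8←B0 B9←B8
Dom at joins:
  B6: preds {B3,B5}: {B0,B1,B3} ∩ {B0,B2,B5} = {B0}; idom=B0
  B7: preds {B4,B5}: {B0,B1,B4} ∩ {B0,B2,B5} = {B0}; idom=B0
  B8: preds {B5,B6}: {B0,B2,B5} ∩ {B0,B6} = {B0}; idom=B0

Frontier:
  join B6 pred B3: B3→B1 stop@B0
  join B6 pred B5: B5→B2 stop@B0
  join B7 pred B4: B4→B1 stop@B0
  join B7 pred B5: B5→B2 stop@B0
  join B8 pred B5: B5→B2 stop@B0
  join B8 pred B6: B6 stop@B0
  DF(B0)=∅
  DF(B1)={B6,B7}
  DF(B2)={B6,B7,B8}
  DF(B3)={B6}
  DF(B4)={B7}
  DF(B5)={B6,B7,B8}
  DF(B6)={B8}
  DF(B7)=∅
  DF(B8)=∅
  DF(B9)=∅

DF(B1) = ["B6", "B7"]

Answer: ["B6", "B7"]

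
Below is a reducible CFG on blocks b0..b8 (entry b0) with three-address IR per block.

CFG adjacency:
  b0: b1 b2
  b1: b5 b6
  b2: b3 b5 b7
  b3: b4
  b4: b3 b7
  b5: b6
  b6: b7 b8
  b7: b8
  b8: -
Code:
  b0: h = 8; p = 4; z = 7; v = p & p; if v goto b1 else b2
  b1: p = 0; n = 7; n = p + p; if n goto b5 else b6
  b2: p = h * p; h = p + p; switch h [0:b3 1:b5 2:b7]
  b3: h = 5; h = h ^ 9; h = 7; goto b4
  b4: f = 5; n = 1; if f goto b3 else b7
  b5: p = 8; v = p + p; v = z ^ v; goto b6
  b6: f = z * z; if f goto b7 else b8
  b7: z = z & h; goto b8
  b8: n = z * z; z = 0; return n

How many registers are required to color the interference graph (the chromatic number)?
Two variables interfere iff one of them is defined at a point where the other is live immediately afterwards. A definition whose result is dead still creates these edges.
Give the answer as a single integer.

Per-block:
  b0: def={h,p,v,z} ue=∅
  b1: def={n,p} ue=∅
  b2: def={h,p} ue={h,p}
  b3: def={h} ue=∅
  b4: def={f,n} ue=∅
  b5: def={p,v} ue={z}
  b6: def={f} ue={z}
  b7: def={z} ue={h,z}
  b8: def={n,z} ue={z}

Live sets:
  live b0: ∅→{h,p,z}
  live b1: {h,z}→{h,z}
  live b2: {h,p,z}→{h,z}
  live b3: {z}→{h,z}
  live b4: {h,z}→{h,z}
  live b5: {h,z}→{h,z}
  live b6: {h,z}→{h,z}
  live b7: {h,z}→{z}
  live b8: {z}→∅

Interfere edges:
  f — {h,n,z}
  h — {f,n,p,v,z}
  n — {f,h,p,z}
  p — {h,n,v,z}
  v — {h,p,z}
  z — {f,h,n,p,v}

Registers:
  {f,h,n,z} pairwise interfere (4-clique) ⇒ χ ≥ 4
  4-colouring: c0={h}  c1={z}  c2={n,v}  c3={f,p}
  χ = 4

Answer: 4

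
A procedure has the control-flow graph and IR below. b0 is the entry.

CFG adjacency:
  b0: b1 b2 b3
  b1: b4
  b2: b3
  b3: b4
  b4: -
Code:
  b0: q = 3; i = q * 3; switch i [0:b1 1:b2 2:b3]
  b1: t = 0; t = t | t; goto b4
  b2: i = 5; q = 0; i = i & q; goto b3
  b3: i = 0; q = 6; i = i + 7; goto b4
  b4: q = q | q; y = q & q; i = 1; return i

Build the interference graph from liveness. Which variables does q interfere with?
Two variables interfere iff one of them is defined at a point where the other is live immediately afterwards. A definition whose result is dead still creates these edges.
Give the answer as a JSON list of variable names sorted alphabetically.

Answer: ["i", "t"]

Derivation:
Block summaries:
  b0: {i,q} / ∅
  b1: {t} / ∅
  b2: {i,q} / ∅
  b3: {i,q} / ∅
  b4: {i,q,y} / {q}

Live sets:
  b0: in=∅ out={q}
  b1: in={q} out={q}
  b2: in=∅ out=∅
  b3: in=∅ out={q}
  b4: in={q} out=∅

Interference:
  i↔{q}
  q↔{i,t}
  t↔{q}
  y↔∅

N(q) = ["i", "t"]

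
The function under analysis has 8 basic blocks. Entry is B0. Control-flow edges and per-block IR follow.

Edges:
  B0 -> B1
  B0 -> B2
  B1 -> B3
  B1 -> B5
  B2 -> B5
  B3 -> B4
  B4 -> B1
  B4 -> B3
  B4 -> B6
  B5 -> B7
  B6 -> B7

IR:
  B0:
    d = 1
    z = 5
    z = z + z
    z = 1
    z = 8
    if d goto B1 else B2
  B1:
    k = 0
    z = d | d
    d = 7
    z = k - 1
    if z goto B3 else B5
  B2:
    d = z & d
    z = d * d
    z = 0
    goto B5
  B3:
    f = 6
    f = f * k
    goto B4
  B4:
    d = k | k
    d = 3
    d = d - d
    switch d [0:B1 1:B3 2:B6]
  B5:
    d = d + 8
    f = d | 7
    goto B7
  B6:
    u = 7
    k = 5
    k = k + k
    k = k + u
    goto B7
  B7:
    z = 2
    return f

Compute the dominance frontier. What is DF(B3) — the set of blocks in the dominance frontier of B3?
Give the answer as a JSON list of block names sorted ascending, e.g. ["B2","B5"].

idom tree: B1←B0 B2←B0 B3←B1 B4←B3 B5←B0 B6←B4 B7←B0
Dom at joins:
  B1: preds {B0,B4}: {B0} ∩ {B0,B1,B3,B4} = {B0}; idom=B0
  B3: preds {B1,B4}: {B0,B1} ∩ {B0,B1,B3,B4} = {B0,B1}; idom=B1
  B5: preds {B1,B2}: {B0,B1} ∩ {B0,B2} = {B0}; idom=B0
  B7: preds {B5,B6}: {B0,B5} ∩ {B0,B1,B3,B4,B6} = {B0}; idom=B0

DF derivation:
  join B1 pred B0: · stop@B0
  join B1 pred B4: B4→B3→B1 stop@B0
  join B3 pred B1: · stop@B1
  join B3 pred B4: B4→B3 stop@B1
  join B5 pred B1: B1 stop@B0
  join B5 pred B2: B2 stop@B0
  join B7 pred B5: B5 stop@B0
  join B7 pred B6: B6→B4→B3→B1 stop@B0
  B0: DF=∅
  B1: DF={B1,B5,B7}
  B2: DF={B5}
  B3: DF={B1,B3,B7}
  B4: DF={B1,B3,B7}
  B5: DF={B7}
  B6: DF={B7}
  B7: DF=∅

DF(B3) = ["B1", "B3", "B7"]

Answer: ["B1", "B3", "B7"]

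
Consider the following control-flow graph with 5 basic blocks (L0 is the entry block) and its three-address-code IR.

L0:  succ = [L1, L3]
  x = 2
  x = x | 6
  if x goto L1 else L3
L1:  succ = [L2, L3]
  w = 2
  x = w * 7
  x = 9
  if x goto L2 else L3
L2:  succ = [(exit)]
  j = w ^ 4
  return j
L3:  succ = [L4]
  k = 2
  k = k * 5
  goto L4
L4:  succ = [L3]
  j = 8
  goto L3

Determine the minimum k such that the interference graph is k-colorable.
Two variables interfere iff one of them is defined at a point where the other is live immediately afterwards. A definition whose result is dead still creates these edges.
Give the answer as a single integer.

Per-block:
  L0: def={x} ue=∅
  L1: def={w,x} ue=∅
  L2: def={j} ue={w}
  L3: def={k} ue=∅
  L4: def={j} ue=∅

Liveness:
  L0: in=∅ out=∅
  L1: in=∅ out={w}
  L2: in={w} out=∅
  L3: in=∅ out=∅
  L4: in=∅ out=∅

Interfere edges:
  j — ∅
  k — ∅
  w — {x}
  x — {w}

Chromatic number:
  lower bound: {w,x} mutually conflict ⇒ χ ≥ 2
  2-colouring: c0={j,k,w}  c1={x}
  χ = 2

Answer: 2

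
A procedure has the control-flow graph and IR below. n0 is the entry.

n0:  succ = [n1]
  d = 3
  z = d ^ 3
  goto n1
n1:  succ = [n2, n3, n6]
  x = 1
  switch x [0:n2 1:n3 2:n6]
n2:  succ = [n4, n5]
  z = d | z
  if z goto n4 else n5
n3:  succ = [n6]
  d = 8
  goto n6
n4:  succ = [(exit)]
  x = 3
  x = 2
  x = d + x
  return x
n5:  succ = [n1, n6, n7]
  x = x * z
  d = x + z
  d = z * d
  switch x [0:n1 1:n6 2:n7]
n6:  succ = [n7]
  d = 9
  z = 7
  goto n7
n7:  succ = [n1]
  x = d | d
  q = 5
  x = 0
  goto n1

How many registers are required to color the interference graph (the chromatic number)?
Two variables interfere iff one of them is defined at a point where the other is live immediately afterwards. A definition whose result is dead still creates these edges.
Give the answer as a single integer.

Block summaries:
  n0: def={d,z} ue=∅
  n1: def={x} ue=∅
  n2: def={z} ue={d,z}
  n3: def={d} ue=∅
  n4: def={x} ue={d}
  n5: def={d,x} ue={x,z}
  n6: def={d,z} ue=∅
  n7: def={q,x} ue={d}

Live sets:
  n0: in=∅ out={d,z}
  n1: in={d,z} out={d,x,z}
  n2: in={d,x,z} out={d,x,z}
  n3: in=∅ out=∅
  n4: in={d} out=∅
  n5: in={x,z} out={d,z}
  n6: in=∅ out={d,z}
  n7: in={d,z} out={d,z}

Interference:
  d: {q,x,z}
  q: {d,z}
  x: {d,z}
  z: {d,q,x}

Registers:
  clique {d,q,z} ⇒ need ≥ 3
  3-colouring: r0={d}  r1={z}  r2={q,x}
  χ = 3

Answer: 3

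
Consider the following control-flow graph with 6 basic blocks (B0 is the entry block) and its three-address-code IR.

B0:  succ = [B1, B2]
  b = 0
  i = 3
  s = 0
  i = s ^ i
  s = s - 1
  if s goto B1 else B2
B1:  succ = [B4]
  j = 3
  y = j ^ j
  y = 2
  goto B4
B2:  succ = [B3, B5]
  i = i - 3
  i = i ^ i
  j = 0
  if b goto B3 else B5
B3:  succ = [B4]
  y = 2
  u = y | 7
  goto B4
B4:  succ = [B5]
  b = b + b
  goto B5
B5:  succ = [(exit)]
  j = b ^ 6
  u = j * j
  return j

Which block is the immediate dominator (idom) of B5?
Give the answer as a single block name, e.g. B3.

Answer: B0

Working:
idom tree: B1←B0 B2←B0 B3←B2 B4←B0 B5←B0
Join-block Dom:
  B4: preds {B1,B3}: {B0,B1} ∩ {B0,B2,B3} = {B0}; idom=B0
  B5: preds {B2,B4}: {B0,B2} ∩ {B0,B4} = {B0}; idom=B0

idom(B5) = B0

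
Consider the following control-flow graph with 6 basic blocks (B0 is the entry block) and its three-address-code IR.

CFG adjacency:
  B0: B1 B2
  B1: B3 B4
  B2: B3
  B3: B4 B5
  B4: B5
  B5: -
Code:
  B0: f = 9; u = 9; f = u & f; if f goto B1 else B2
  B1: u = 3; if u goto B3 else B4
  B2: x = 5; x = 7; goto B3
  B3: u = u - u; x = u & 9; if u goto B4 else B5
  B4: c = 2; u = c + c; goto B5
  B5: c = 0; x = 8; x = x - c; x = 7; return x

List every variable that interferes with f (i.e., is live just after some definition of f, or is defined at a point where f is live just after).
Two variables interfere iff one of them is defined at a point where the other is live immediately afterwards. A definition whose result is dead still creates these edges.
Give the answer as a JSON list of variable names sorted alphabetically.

def/use:
  B0: def={f,u} ue=∅
  B1: def={u} ue=∅
  B2: def={x} ue=∅
  B3: def={u,x} ue={u}
  B4: def={c,u} ue=∅
  B5: def={c,x} ue=∅

Live sets:
  B0: in=∅ out={u}
  B1: in=∅ out={u}
  B2: in={u} out={u}
  B3: in={u} out=∅
  B4: in=∅ out=∅
  B5: in=∅ out=∅

Conflict graph:
  c: {x}
  f: {u}
  u: {f,x}
  x: {c,u}

N(f) = ["u"]

Answer: ["u"]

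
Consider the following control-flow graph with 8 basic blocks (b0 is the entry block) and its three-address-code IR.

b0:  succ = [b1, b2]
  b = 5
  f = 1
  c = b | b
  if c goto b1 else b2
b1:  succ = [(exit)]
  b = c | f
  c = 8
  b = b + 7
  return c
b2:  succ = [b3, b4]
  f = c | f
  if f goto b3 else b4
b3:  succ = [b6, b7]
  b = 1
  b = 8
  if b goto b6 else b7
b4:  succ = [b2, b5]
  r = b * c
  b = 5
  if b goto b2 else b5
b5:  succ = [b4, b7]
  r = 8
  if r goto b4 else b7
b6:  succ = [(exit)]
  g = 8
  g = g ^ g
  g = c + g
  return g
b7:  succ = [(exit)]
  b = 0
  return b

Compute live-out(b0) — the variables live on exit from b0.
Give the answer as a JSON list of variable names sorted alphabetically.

Answer: ["b", "c", "f"]

Working:
Block summaries:
  b0: {b,c,f} / ∅
  b1: {b,c} / {c,f}
  b2: {f} / {c,f}
  b3: {b} / ∅
  b4: {b,r} / {b,c}
  b5: {r} / ∅
  b6: {g} / {c}
  b7: {b} / ∅

Backward fixpoint:
  live b0: ∅→{b,c,f}
  live b1: {c,f}→∅
  live b2: {b,c,f}→{b,c,f}
  live b3: {c}→{c}
  live b4: {b,c,f}→{b,c,f}
  live b5: {b,c,f}→{b,c,f}
  live b6: {c}→∅
  live b7: ∅→∅

live-out(b0) = ["b", "c", "f"]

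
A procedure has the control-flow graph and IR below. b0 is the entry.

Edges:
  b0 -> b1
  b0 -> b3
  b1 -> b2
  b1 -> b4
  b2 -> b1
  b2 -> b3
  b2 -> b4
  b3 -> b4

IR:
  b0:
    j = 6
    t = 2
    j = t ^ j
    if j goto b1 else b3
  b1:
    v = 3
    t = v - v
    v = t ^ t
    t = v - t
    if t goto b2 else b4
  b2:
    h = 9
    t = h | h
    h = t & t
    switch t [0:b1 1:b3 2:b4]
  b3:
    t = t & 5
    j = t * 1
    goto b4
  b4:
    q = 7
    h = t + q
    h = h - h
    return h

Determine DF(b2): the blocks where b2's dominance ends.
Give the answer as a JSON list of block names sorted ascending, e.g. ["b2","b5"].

Answer: ["b1", "b3", "b4"]

Derivation:
idom tree: b1←b0 b2←b1 b3←b0 b4←b0
Dom at joins:
  b1: preds {b0,b2}: {b0} ∩ {b0,b1,b2} = {b0}; idom=b0
  b3: preds {b0,b2}: {b0} ∩ {b0,b1,b2} = {b0}; idom=b0
  b4: preds {b1,b2,b3}: {b0,b1} ∩ {b0,b1,b2} ∩ {b0,b3} = {b0}; idom=b0

DF walk-up:
  join b1 pred b0: · stop@b0
  join b1 pred b2: b2→b1 stop@b0
  join b3 pred b0: · stop@b0
  join b3 pred b2: b2→b1 stop@b0
  join b4 pred b1: b1 stop@b0
  join b4 pred b2: b2→b1 stop@b0
  join b4 pred b3: b3 stop@b0
  b0: DF=∅
  b1: DF={b1,b3,b4}
  b2: DF={b1,b3,b4}
  b3: DF={b4}
  b4: DF=∅

DF(b2) = ["b1", "b3", "b4"]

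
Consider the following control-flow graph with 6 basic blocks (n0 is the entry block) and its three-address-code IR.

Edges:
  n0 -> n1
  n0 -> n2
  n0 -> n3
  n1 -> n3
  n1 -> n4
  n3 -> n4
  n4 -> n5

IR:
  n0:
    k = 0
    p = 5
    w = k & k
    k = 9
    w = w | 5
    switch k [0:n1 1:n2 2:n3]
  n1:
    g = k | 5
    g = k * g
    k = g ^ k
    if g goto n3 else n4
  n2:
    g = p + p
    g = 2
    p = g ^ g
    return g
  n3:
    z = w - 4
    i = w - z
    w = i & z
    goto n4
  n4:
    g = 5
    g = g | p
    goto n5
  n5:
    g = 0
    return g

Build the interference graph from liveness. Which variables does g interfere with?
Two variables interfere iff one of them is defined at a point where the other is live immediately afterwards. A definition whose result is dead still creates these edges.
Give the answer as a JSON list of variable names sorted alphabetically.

def/use:
  n0: def={k,p,w} ue=∅
  n1: def={g,k} ue={k}
  n2: def={g,p} ue={p}
  n3: def={i,w,z} ue={w}
  n4: def={g} ue={p}
  n5: def={g} ue=∅

Live sets:
  n0: in=∅ out={k,p,w}
  n1: in={k,p,w} out={p,w}
  n2: in={p} out=∅
  n3: in={p,w} out={p}
  n4: in={p} out=∅
  n5: in=∅ out=∅

Interfere edges:
  g: {k,p,w}
  i: {p,z}
  k: {g,p,w}
  p: {g,i,k,w,z}
  w: {g,k,p,z}
  z: {i,p,w}

N(g) = ["k", "p", "w"]

Answer: ["k", "p", "w"]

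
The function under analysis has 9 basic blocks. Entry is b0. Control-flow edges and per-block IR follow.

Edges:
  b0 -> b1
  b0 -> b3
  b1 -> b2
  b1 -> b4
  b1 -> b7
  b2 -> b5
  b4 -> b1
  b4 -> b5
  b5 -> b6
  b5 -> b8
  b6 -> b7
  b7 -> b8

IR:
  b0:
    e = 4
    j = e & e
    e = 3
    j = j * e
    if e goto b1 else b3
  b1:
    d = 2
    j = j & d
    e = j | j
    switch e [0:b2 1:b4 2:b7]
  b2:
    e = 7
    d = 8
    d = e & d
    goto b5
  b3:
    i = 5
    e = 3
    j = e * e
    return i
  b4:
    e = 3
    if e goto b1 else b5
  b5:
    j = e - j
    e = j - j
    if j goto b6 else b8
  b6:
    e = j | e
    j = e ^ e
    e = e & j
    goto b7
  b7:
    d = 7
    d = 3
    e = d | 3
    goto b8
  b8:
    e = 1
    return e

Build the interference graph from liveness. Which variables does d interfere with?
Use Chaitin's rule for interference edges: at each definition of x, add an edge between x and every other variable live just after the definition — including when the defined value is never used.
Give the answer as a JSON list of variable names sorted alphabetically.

def/use:
  b0: def={e,j} ue=∅
  b1: def={d,e,j} ue={j}
  b2: def={d,e} ue=∅
  b3: def={e,i,j} ue=∅
  b4: def={e} ue=∅
  b5: def={e,j} ue={e,j}
  b6: def={e,j} ue={e,j}
  b7: def={d,e} ue=∅
  b8: def={e} ue=∅

Live sets:
  b0: in=∅ out={j}
  b1: in={j} out={j}
  b2: in={j} out={e,j}
  b3: in=∅ out=∅
  b4: in={j} out={e,j}
  b5: in={e,j} out={e,j}
  b6: in={e,j} out=∅
  b7: in=∅ out=∅
  b8: in=∅ out=∅

Interfere edges:
  d: {e,j}
  e: {d,i,j}
  i: {e,j}
  j: {d,e,i}

N(d) = ["e", "j"]

Answer: ["e", "j"]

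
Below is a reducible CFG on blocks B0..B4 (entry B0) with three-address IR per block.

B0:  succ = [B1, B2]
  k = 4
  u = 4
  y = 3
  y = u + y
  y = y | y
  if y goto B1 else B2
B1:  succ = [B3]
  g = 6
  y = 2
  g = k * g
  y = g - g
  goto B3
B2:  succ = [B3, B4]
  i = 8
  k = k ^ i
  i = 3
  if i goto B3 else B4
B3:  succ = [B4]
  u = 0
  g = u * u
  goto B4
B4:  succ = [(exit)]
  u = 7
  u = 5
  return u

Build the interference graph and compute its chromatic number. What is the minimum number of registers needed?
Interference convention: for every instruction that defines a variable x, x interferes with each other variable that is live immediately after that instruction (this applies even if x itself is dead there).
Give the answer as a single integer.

Answer: 3

Derivation:
Block summaries:
  B0: def={k,u,y} ue=∅
  B1: def={g,y} ue={k}
  B2: def={i,k} ue={k}
  B3: def={g,u} ue=∅
  B4: def={u} ue=∅

Liveness:
  live B0: ∅→{k}
  live B1: {k}→∅
  live B2: {k}→∅
  live B3: ∅→∅
  live B4: ∅→∅

Conflict graph:
  g — {k,y}
  i — {k}
  k — {g,i,u,y}
  u — {k,y}
  y — {g,k,u}

Registers:
  clique {g,k,y} ⇒ need ≥ 3
  assign g→c2 i→c1 k→c0 u→c2 y→c1 — no edge inside a register ⇒ χ ≤ 3
  χ = 3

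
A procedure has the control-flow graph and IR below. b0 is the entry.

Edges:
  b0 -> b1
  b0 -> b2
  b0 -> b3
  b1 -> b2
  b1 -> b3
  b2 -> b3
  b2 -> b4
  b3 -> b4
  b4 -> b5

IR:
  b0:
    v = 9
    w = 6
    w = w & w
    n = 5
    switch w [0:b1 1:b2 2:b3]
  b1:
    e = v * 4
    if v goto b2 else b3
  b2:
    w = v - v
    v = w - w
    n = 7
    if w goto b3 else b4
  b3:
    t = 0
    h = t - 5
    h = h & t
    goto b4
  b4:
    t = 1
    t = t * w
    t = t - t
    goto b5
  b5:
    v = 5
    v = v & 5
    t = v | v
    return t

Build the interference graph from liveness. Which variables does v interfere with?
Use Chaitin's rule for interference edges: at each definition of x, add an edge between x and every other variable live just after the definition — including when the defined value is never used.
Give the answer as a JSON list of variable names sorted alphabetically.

Answer: ["e", "n", "w"]

Derivation:
Per-block:
  b0: def={n,v,w} ue=∅
  b1: def={e} ue={v}
  b2: def={n,v,w} ue={v}
  b3: def={h,t} ue=∅
  b4: def={t} ue={w}
  b5: def={t,v} ue=∅

Liveness:
  b0: in=∅ out={v,w}
  b1: in={v,w} out={v,w}
  b2: in={v} out={w}
  b3: in={w} out={w}
  b4: in={w} out=∅
  b5: in=∅ out=∅

Interfere edges:
  e↔{v,w}
  h↔{t,w}
  n↔{v,w}
  t↔{h,w}
  v↔{e,n,w}
  w↔{e,h,n,t,v}

N(v) = ["e", "n", "w"]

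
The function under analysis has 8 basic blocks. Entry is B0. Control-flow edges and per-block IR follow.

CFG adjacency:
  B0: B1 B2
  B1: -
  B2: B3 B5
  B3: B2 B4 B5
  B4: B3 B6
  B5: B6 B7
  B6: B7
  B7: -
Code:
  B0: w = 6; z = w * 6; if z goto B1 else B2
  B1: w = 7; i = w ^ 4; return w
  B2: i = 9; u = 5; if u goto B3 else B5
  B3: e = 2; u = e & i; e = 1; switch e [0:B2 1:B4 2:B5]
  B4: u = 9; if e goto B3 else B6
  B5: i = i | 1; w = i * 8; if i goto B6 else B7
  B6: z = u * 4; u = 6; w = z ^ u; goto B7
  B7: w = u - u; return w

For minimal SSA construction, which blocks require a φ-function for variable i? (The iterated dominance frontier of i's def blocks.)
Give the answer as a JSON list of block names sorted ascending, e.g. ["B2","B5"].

Answer: ["B2", "B6", "B7"]

Analysis:
idom tree: B1←B0 B2←B0 B3←B2 B4←B3 B5←B2 B6←B2 B7←B2
Dom∩ at merges:
  B2: preds {B0,B3}: {B0} ∩ {B0,B2,B3} = {B0}; idom=B0
  B3: preds {B2,B4}: {B0,B2} ∩ {B0,B2,B3,B4} = {B0,B2}; idom=B2
  B5: preds {B2,B3}: {B0,B2} ∩ {B0,B2,B3} = {B0,B2}; idom=B2
  B6: preds {B4,B5}: {B0,B2,B3,B4} ∩ {B0,B2,B5} = {B0,B2}; idom=B2
  B7: preds {B5,B6}: {B0,B2,B5} ∩ {B0,B2,B6} = {B0,B2}; idom=B2

DF derivation:
  B2←B0: walk · to B0
  B2←B3: walk B3→B2 to B0
  B3←B2: walk · to B2
  B3←B4: walk B4→B3 to B2
  B5←B2: walk · to B2
  B5←B3: walk B3 to B2
  B6←B4: walk B4→B3 to B2
  B6←B5: walk B5 to B2
  B7←B5: walk B5 to B2
  B7←B6: walk B6 to B2
  B0 → ∅
  B1 → ∅
  B2 → {B2}
  B3 → {B2,B3,B5,B6}
  B4 → {B3,B6}
  B5 → {B6,B7}
  B6 → {B7}
  B7 → ∅

φ for i: defs {B1,B2,B5}
  DF⁺ = {B2,B6,B7}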